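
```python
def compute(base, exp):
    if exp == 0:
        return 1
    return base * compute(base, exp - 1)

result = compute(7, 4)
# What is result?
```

compute(7, 4) = 7 * 7 * 7 * 7 = 2401

Answer: 2401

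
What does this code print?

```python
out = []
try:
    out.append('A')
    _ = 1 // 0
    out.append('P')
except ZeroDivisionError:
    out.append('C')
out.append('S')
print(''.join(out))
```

Execution trace: 'A' (try body) → 'C' (except ZeroDivisionError) → 'S' (after the try/except). Output: ACS

Answer: ACS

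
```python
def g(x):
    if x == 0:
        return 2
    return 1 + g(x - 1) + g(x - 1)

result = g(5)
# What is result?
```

g(x) = 1 + 2·g(x-1), g(0)=2. Closed form: (2+1)·2^5 - 1 = 95.

Answer: 95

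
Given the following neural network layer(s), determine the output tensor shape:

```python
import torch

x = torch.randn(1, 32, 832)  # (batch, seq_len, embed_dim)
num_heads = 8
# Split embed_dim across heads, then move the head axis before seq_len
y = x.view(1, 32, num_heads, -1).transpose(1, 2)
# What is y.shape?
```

Input: (1, 32, 832) -> head_dim = 832 // 8 = 104; after view: (1, 32, 8, 104) -> after transpose(1, 2): (1, 8, 32, 104) -> Output: (1, 8, 32, 104)

Answer: (1, 8, 32, 104)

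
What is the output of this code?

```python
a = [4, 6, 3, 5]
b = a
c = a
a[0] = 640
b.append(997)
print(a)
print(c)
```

Key concept: multiple aliases.
Step by step:
`a = [4, 6, 3, 5]` → a = [4, 6, 3, 5]
`b = a` → b = [4, 6, 3, 5] (same object as a)
`c = a` → c = [4, 6, 3, 5] (same object as a, b)
`a[0] = 640` → a = [640, 6, 3, 5] (same object as b, c); b = [640, 6, 3, 5] (same object as a, c); c = [640, 6, 3, 5] (same object as a, b)
`b.append(997)` → a = [640, 6, 3, 5, 997] (same object as b, c); b = [640, 6, 3, 5, 997] (same object as a, c); c = [640, 6, 3, 5, 997] (same object as a, b)
`print(a)` → prints [640, 6, 3, 5, 997]
`print(c)` → prints [640, 6, 3, 5, 997]

Answer:
[640, 6, 3, 5, 997]
[640, 6, 3, 5, 997]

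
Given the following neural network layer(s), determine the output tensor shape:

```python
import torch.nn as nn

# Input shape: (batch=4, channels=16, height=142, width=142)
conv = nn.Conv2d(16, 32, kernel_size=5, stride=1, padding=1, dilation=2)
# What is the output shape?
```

Input: (4, 16, 142, 142) -> Output: (4, 32, 136, 136)

Answer: (4, 32, 136, 136)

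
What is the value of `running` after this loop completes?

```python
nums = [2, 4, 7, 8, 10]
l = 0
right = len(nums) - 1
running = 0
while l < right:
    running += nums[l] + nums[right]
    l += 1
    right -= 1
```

Sum of pairs from ends
`running` takes the values: 0 → 12 → 24

Answer: 24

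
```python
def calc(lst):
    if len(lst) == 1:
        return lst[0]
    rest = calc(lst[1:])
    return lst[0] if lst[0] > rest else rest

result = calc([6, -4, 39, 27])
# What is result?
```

Recursive max over [6, -4, 39, 27] = 39

Answer: 39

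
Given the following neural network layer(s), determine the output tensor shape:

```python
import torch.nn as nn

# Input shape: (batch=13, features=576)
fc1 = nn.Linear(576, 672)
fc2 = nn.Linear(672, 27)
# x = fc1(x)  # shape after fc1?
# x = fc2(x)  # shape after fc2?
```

Input: (13, 576) -> after fc1: (13, 672) -> Output: (13, 27)

Answer: (13, 27)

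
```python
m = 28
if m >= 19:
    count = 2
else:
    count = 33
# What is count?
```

Trace:
`m = 28` → m = 28
`if m >= 19: ...` → m >= 19 is True → count = 2
So count = 2

Answer: 2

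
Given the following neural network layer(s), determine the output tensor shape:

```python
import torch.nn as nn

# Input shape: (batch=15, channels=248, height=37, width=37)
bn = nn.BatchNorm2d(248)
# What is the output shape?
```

Input: (15, 248, 37, 37) -> Output: (15, 248, 37, 37)

Answer: (15, 248, 37, 37)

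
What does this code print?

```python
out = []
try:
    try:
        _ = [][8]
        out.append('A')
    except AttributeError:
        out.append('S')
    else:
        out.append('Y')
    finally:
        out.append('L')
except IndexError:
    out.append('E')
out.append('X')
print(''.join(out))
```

Execution trace: 'L' (finally) → 'E' (outer except IndexError) → 'X' (after the try/except). Output: LEX

Answer: LEX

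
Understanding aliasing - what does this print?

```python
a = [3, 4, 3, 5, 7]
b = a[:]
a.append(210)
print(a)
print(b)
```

Key concept: slice [:] creates copy.
Step by step:
`a = [3, 4, 3, 5, 7]` → a = [3, 4, 3, 5, 7]
`b = a[:]` → b = [3, 4, 3, 5, 7]
`a.append(210)` → a = [3, 4, 3, 5, 7, 210]
`print(a)` → prints [3, 4, 3, 5, 7, 210]
`print(b)` → prints [3, 4, 3, 5, 7]

Answer:
[3, 4, 3, 5, 7, 210]
[3, 4, 3, 5, 7]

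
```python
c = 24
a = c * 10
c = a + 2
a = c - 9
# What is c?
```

Trace:
`c = 24` → c = 24
`a = c * 10` → a = 240
`c = a + 2` → c = 242
`a = c - 9` → a = 233
So c = 242

Answer: 242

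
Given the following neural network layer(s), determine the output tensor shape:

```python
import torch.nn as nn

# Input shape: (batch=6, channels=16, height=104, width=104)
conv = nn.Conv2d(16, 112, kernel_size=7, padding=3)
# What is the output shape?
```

Input: (6, 16, 104, 104) -> Output: (6, 112, 104, 104)

Answer: (6, 112, 104, 104)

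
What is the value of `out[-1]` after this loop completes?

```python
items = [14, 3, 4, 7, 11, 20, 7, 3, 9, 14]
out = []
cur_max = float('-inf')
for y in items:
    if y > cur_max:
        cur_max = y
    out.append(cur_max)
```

Running max ends at 20
`out` takes the values: [] → [14] → [14, 14] → [14, 14, 14] → [14, 14, 14, 14] → [14, 14, 14, 14, 14] → [14, 14, 14, 14, 14, 20] → [14, 14, 14, 14, 14, 20, 20] → [14, 14, 14, 14, 14, 20, 20, 20] → [14, 14, 14, 14, 14, 20, 20, 20, 20] → [14, 14, 14, 14, 14, 20, 20, 20, 20, 20]
So `out[-1]` = 20

Answer: 20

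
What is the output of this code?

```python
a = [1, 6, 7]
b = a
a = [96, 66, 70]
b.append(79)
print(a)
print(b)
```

Key concept: rebinding vs mutation: a is rebound to a new list, b still points at the original.
Step by step:
`a = [1, 6, 7]` → a = [1, 6, 7]
`b = a` → b = [1, 6, 7] (same object as a)
`a = [96, 66, 70]` → a = [96, 66, 70]
`b.append(79)` → b = [1, 6, 7, 79]
`print(a)` → prints [96, 66, 70]
`print(b)` → prints [1, 6, 7, 79]

Answer:
[96, 66, 70]
[1, 6, 7, 79]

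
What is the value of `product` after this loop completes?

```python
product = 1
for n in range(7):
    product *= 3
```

3^7 = 2187
`product` takes the values: 1 → 3 → 9 → 27 → 81 → 243 → 729 → 2187

Answer: 2187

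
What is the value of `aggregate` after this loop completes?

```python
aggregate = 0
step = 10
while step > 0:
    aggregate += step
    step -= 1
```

Sum 10 down to 1
`aggregate` takes the values: 0 → 10 → 19 → 27 → 34 → 40 → 45 → 49 → 52 → 54 → 55

Answer: 55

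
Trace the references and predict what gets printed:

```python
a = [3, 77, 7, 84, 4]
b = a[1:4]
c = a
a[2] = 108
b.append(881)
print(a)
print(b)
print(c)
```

Key concept: slice vs alias.
Step by step:
`a = [3, 77, 7, 84, 4]` → a = [3, 77, 7, 84, 4]
`b = a[1:4]` → b = [77, 7, 84]
`c = a` → c = [3, 77, 7, 84, 4] (same object as a)
`a[2] = 108` → a = [3, 77, 108, 84, 4] (same object as c); c = [3, 77, 108, 84, 4] (same object as a)
`b.append(881)` → b = [77, 7, 84, 881]
`print(a)` → prints [3, 77, 108, 84, 4]
`print(b)` → prints [77, 7, 84, 881]
`print(c)` → prints [3, 77, 108, 84, 4]

Answer:
[3, 77, 108, 84, 4]
[77, 7, 84, 881]
[3, 77, 108, 84, 4]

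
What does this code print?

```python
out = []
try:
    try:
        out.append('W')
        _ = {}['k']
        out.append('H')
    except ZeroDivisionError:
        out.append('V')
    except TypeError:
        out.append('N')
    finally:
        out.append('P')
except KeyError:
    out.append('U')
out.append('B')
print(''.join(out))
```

Execution trace: 'W' (try body) → 'P' (finally) → 'U' (outer except KeyError) → 'B' (after the try/except). Output: WPUB

Answer: WPUB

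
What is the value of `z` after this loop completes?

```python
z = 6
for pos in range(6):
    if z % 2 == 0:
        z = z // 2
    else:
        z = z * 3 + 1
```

Collatz-style transformation from 6
`z` takes the values: 6 → 3 → 10 → 5 → 16 → 8 → 4

Answer: 4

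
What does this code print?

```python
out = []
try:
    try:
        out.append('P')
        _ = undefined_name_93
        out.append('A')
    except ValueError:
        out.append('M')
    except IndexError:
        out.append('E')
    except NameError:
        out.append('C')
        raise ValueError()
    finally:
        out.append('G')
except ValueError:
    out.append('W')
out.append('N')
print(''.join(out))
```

Execution trace: 'P' (try body) → 'C' (except NameError) → 'G' (finally) → 'W' (outer except ValueError) → 'N' (after the try/except). Output: PCGWN

Answer: PCGWN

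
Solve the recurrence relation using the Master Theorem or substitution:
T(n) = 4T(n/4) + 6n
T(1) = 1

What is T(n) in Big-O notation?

By Master Theorem: a=4, b=4, f(n)=6n. Since log_4(4) = 1 and f(n) = Θ(n^1), Case 2 applies. T(n) = O(n log n).

Answer: O(n log n)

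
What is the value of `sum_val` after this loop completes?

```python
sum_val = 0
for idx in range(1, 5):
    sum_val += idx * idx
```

Sum of squares 1² to 4² = 30
`sum_val` takes the values: 0 → 1 → 5 → 14 → 30

Answer: 30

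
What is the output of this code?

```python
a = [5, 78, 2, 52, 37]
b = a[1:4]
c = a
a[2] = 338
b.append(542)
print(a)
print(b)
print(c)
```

Key concept: slice vs alias.
Step by step:
`a = [5, 78, 2, 52, 37]` → a = [5, 78, 2, 52, 37]
`b = a[1:4]` → b = [78, 2, 52]
`c = a` → c = [5, 78, 2, 52, 37] (same object as a)
`a[2] = 338` → a = [5, 78, 338, 52, 37] (same object as c); c = [5, 78, 338, 52, 37] (same object as a)
`b.append(542)` → b = [78, 2, 52, 542]
`print(a)` → prints [5, 78, 338, 52, 37]
`print(b)` → prints [78, 2, 52, 542]
`print(c)` → prints [5, 78, 338, 52, 37]

Answer:
[5, 78, 338, 52, 37]
[78, 2, 52, 542]
[5, 78, 338, 52, 37]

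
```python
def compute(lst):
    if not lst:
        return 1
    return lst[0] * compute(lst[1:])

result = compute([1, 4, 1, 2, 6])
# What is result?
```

Product over [1, 4, 1, 2, 6] = 1 * 4 * 1 * 2 * 6 = 48

Answer: 48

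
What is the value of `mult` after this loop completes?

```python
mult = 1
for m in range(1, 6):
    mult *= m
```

5! = 120
`mult` takes the values: 1 → 2 → 6 → 24 → 120

Answer: 120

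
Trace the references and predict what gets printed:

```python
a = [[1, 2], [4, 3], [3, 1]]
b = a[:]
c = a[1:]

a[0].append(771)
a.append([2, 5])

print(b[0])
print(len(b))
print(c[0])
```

Key concept: slice with nested mutation.
Step by step:
`a = [[1, 2], [4, 3], [3, 1]]` → a = [[1, 2], [4, 3], [3, 1]]
`b = a[:]` → b = [[1, 2], [4, 3], [3, 1]]
`c = a[1:]` → c = [[4, 3], [3, 1]]
`a[0].append(771)` → a = [[1, 2, 771], [4, 3], [3, 1]]; b = [[1, 2, 771], [4, 3], [3, 1]]
`a.append([2, 5])` → a = [[1, 2, 771], [4, 3], [3, 1], [2, 5]]
`print(b[0])` → prints [1, 2, 771]
`print(len(b))` → prints 3
`print(c[0])` → prints [4, 3]

Answer:
[1, 2, 771]
3
[4, 3]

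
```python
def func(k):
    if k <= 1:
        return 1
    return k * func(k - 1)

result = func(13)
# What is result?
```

func(13) = 13 * 12 * 11 * 10 * 9 * 8 * 7 * 6 * 5 * 4 * 3 * 2 * 1 = 6227020800

Answer: 6227020800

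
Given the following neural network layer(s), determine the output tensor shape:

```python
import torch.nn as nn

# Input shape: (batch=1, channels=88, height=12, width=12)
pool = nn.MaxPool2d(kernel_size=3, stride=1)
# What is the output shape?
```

Input: (1, 88, 12, 12) -> Output: (1, 88, 10, 10)

Answer: (1, 88, 10, 10)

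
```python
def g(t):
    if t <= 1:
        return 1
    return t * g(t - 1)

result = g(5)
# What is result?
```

g(5) = 5 * 4 * 3 * 2 * 1 = 120

Answer: 120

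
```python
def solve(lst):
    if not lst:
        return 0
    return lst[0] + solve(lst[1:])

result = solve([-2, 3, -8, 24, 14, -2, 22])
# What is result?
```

(-2) + 3 + (-8) + 24 + 14 + (-2) + 22 + 0 = 51

Answer: 51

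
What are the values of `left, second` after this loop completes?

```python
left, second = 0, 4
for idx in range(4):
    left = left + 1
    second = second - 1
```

left goes 0→4, second goes 4→0
`left, second` takes the values: (0, 4) → (1, 4) → (1, 3) → (2, 3) → (2, 2) → (3, 2) → (3, 1) → (4, 1) → (4, 0)

Answer: 4, 0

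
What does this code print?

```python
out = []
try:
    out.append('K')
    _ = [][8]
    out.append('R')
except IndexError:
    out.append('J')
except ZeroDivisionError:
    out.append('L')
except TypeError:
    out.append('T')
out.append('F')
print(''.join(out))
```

Execution trace: 'K' (try body) → 'J' (except IndexError) → 'F' (after the try/except). Output: KJF

Answer: KJF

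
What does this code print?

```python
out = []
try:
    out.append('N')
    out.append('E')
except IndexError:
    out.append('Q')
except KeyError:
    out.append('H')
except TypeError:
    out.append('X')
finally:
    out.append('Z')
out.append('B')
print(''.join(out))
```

Execution trace: 'N' (try body) → 'E' (try body, no exception) → 'Z' (finally) → 'B' (after the try/except). Output: NEZB

Answer: NEZB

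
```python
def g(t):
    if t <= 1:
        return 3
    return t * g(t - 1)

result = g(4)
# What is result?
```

g(4) = 4 * 3 * 2 * 3 = 72

Answer: 72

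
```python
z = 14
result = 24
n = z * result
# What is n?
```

Trace:
`z = 14` → z = 14
`result = 24` → result = 24
`n = z * result` → n = 336
So n = 336

Answer: 336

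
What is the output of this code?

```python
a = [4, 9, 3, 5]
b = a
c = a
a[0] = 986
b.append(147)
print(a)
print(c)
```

Key concept: multiple aliases.
Step by step:
`a = [4, 9, 3, 5]` → a = [4, 9, 3, 5]
`b = a` → b = [4, 9, 3, 5] (same object as a)
`c = a` → c = [4, 9, 3, 5] (same object as a, b)
`a[0] = 986` → a = [986, 9, 3, 5] (same object as b, c); b = [986, 9, 3, 5] (same object as a, c); c = [986, 9, 3, 5] (same object as a, b)
`b.append(147)` → a = [986, 9, 3, 5, 147] (same object as b, c); b = [986, 9, 3, 5, 147] (same object as a, c); c = [986, 9, 3, 5, 147] (same object as a, b)
`print(a)` → prints [986, 9, 3, 5, 147]
`print(c)` → prints [986, 9, 3, 5, 147]

Answer:
[986, 9, 3, 5, 147]
[986, 9, 3, 5, 147]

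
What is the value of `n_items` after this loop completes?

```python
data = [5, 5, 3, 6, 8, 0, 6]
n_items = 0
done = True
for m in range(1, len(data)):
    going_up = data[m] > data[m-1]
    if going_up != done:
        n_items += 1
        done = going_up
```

Count direction changes in [5, 5, 3, 6, 8, 0, 6]
`n_items` takes the values: 0 → 1 → 2 → 3 → 4

Answer: 4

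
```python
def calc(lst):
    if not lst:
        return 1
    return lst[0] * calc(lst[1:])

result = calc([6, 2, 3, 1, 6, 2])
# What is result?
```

Product over [6, 2, 3, 1, 6, 2] = 6 * 2 * 3 * 1 * 6 * 2 = 432

Answer: 432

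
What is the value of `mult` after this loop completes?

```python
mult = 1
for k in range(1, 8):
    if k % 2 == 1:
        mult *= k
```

Product of odd numbers 1 to 7
`mult` takes the values: 1 → 3 → 15 → 105

Answer: 105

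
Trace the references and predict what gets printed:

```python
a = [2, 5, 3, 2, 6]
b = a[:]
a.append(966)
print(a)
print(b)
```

Key concept: slice [:] creates copy.
Step by step:
`a = [2, 5, 3, 2, 6]` → a = [2, 5, 3, 2, 6]
`b = a[:]` → b = [2, 5, 3, 2, 6]
`a.append(966)` → a = [2, 5, 3, 2, 6, 966]
`print(a)` → prints [2, 5, 3, 2, 6, 966]
`print(b)` → prints [2, 5, 3, 2, 6]

Answer:
[2, 5, 3, 2, 6, 966]
[2, 5, 3, 2, 6]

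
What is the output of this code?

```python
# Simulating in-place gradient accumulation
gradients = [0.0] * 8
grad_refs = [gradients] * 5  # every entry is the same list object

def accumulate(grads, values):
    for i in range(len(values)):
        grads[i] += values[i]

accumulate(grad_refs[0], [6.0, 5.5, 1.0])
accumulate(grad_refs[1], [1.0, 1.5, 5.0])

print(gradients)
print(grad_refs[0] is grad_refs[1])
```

Key concept: gradient accumulation aliasing.
Step by step:
`gradients = [0.0] * 8` → gradients = [0.0, 0.0, 0.0, 0.0, 0.0, 0.0, 0.0, 0.0]
`grad_refs = [gradients] * 5` → grad_refs = [[0.0, 0.0, 0.0, 0.0, 0.0, 0.0, 0.0, 0.0], [0.0, 0.0, 0.0, 0.0, 0.0, 0.0, 0.0, 0.0], [0.0, 0.0, 0.0, 0.0, 0.0, 0.0, 0.0, 0.0], [0.0, 0.0, 0.0, 0.0, 0.0, 0.0, 0.0, 0.0], [0.0, 0.0, 0.0, 0.0, 0.0, 0.0, 0.0, 0.0]]
`accumulate(grad_refs[0], [6.0, 5.5, 1.0])` → gradients = [6.0, 5.5, 1.0, 0.0, 0.0, 0.0, 0.0, 0.0]; grad_refs = [[6.0, 5.5, 1.0, 0.0, 0.0, 0.0, 0.0, 0.0], [6.0, 5.5, 1.0, 0.0, 0.0, 0.0, 0.0, 0.0], [6.0, 5.5, 1.0, 0.0, 0.0, 0.0, 0.0, 0.0], [6.0, 5.5, 1.0, 0.0, 0.0, 0.0, 0.0, 0.0], [6.0, 5.5, 1.0, 0.0, 0.0, 0.0, 0.0, 0.0]]
`accumulate(grad_refs[1], [1.0, 1.5, 5.0])` → gradients = [7.0, 7.0, 6.0, 0.0, 0.0, 0.0, 0.0, 0.0]; grad_refs = [[7.0, 7.0, 6.0, 0.0, 0.0, 0.0, 0.0, 0.0], [7.0, 7.0, 6.0, 0.0, 0.0, 0.0, 0.0, 0.0], [7.0, 7.0, 6.0, 0.0, 0.0, 0.0, 0.0, 0.0], [7.0, 7.0, 6.0, 0.0, 0.0, 0.0, 0.0, 0.0], [7.0, 7.0, 6.0, 0.0, 0.0, 0.0, 0.0, 0.0]]
`print(gradients)` → prints [7.0, 7.0, 6.0, 0.0, 0.0, 0.0, 0.0, 0.0]
`print(grad_refs[0] is grad_refs[1])` → prints True

Answer:
[7.0, 7.0, 6.0, 0.0, 0.0, 0.0, 0.0, 0.0]
True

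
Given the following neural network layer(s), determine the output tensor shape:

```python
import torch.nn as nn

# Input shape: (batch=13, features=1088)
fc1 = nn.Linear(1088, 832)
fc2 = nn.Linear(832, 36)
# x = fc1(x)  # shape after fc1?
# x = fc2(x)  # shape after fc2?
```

Input: (13, 1088) -> after fc1: (13, 832) -> Output: (13, 36)

Answer: (13, 36)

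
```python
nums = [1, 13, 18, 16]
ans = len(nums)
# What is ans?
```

Trace:
`nums = [1, 13, 18, 16]` → nums = [1, 13, 18, 16]
`ans = len(nums)` → ans = 4
So ans = 4

Answer: 4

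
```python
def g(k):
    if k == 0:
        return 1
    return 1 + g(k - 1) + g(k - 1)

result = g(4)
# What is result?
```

g(k) = 1 + 2·g(k-1), g(0)=1. Closed form: (1+1)·2^4 - 1 = 31.

Answer: 31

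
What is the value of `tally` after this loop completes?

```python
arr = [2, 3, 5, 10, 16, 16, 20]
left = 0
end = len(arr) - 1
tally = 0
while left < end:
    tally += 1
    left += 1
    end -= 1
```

Iterations until pointers meet (list length 7)
`tally` takes the values: 0 → 1 → 2 → 3

Answer: 3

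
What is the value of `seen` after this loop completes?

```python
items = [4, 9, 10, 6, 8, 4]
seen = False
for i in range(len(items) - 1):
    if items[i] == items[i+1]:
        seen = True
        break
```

Check consecutive duplicates in [4, 9, 10, 6, 8, 4]
`seen` takes the values: False

Answer: False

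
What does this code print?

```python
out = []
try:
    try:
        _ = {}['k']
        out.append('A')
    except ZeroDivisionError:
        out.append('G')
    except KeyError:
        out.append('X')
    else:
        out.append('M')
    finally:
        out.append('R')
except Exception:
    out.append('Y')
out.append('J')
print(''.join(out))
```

Execution trace: 'X' (inner except KeyError) → 'R' (inner finally) → 'J' (after the try/except). Output: XRJ

Answer: XRJ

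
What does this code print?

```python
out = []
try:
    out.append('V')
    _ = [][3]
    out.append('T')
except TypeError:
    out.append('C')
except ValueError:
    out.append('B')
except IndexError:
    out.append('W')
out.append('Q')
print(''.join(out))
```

Execution trace: 'V' (try body) → 'W' (except IndexError) → 'Q' (after the try/except). Output: VWQ

Answer: VWQ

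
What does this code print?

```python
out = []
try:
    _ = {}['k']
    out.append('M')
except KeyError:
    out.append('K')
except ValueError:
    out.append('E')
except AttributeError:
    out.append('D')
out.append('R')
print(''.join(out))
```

Execution trace: 'K' (except KeyError) → 'R' (after the try/except). Output: KR

Answer: KR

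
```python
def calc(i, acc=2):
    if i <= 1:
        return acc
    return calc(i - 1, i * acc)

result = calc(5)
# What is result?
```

Accumulator trace (n, acc): (5, 2) -> (4, 10) -> (3, 40) -> (2, 120) -> (1, 240) -> return 240

Answer: 240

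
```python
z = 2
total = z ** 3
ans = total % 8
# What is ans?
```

Trace:
`z = 2` → z = 2
`total = z ** 3` → total = 8
`ans = total % 8` → ans = 0
So ans = 0

Answer: 0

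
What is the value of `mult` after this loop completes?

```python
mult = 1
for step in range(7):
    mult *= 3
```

3^7 = 2187
`mult` takes the values: 1 → 3 → 9 → 27 → 81 → 243 → 729 → 2187

Answer: 2187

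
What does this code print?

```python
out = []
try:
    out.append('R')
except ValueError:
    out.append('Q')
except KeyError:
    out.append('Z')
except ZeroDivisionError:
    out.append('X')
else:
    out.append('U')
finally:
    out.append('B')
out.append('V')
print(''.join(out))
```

Execution trace: 'R' (try body, no exception) → 'U' (else) → 'B' (finally) → 'V' (after the try/except). Output: RUBV

Answer: RUBV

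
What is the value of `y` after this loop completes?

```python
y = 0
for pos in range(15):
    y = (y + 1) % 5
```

Increment mod 5, 15 times = 0
`y` takes the values: 0 → 1 → 2 → 3 → 4 → 0 → 1 → 2 → 3 → 4 → 0 → 1 → 2 → 3 → 4 → 0

Answer: 0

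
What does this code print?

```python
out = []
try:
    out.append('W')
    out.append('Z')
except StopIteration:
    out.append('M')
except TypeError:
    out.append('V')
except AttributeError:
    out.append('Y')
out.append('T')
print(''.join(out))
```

Execution trace: 'W' (try body) → 'Z' (try body, no exception) → 'T' (after the try/except). Output: WZT

Answer: WZT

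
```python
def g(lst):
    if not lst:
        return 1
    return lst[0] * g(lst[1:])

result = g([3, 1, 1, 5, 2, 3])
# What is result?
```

Product over [3, 1, 1, 5, 2, 3] = 3 * 1 * 1 * 5 * 2 * 3 = 90

Answer: 90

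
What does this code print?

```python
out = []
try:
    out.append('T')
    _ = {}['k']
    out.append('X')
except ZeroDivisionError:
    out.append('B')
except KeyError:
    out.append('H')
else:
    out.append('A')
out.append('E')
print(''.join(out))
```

Execution trace: 'T' (try body) → 'H' (except KeyError) → 'E' (after the try/except). Output: THE

Answer: THE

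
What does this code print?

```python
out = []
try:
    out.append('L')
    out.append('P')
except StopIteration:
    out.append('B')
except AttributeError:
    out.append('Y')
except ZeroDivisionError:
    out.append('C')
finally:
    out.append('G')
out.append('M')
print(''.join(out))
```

Execution trace: 'L' (try body) → 'P' (try body, no exception) → 'G' (finally) → 'M' (after the try/except). Output: LPGM

Answer: LPGM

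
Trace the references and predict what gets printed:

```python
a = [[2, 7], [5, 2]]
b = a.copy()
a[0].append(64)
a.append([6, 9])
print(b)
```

Key concept: shallow copy with nested lists.
Step by step:
`a = [[2, 7], [5, 2]]` → a = [[2, 7], [5, 2]]
`b = a.copy()` → b = [[2, 7], [5, 2]]
`a[0].append(64)` → a = [[2, 7, 64], [5, 2]]; b = [[2, 7, 64], [5, 2]]
`a.append([6, 9])` → a = [[2, 7, 64], [5, 2], [6, 9]]
`print(b)` → prints [[2, 7, 64], [5, 2]]

Answer: [[2, 7, 64], [5, 2]]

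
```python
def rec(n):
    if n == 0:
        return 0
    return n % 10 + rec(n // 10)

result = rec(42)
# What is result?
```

Sum of digits of 42: 2 + 4 = 6

Answer: 6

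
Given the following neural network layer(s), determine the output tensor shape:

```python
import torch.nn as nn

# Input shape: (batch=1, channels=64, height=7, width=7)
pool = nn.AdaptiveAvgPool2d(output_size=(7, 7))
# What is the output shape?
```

Input: (1, 64, 7, 7) -> Output: (1, 64, 7, 7)

Answer: (1, 64, 7, 7)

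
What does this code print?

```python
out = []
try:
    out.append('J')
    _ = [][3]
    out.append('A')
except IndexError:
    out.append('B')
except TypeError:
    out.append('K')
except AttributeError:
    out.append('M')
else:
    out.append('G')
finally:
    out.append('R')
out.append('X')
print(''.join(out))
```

Execution trace: 'J' (try body) → 'B' (except IndexError) → 'R' (finally) → 'X' (after the try/except). Output: JBRX

Answer: JBRX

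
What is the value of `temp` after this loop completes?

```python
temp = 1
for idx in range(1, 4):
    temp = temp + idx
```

Start at 1, add 1 through 3
`temp` takes the values: 1 → 2 → 4 → 7

Answer: 7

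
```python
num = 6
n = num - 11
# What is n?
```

Trace:
`num = 6` → num = 6
`n = num - 11` → n = -5
So n = -5

Answer: -5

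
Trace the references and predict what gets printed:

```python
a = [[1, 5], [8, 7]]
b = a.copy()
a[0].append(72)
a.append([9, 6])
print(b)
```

Key concept: shallow copy with nested lists.
Step by step:
`a = [[1, 5], [8, 7]]` → a = [[1, 5], [8, 7]]
`b = a.copy()` → b = [[1, 5], [8, 7]]
`a[0].append(72)` → a = [[1, 5, 72], [8, 7]]; b = [[1, 5, 72], [8, 7]]
`a.append([9, 6])` → a = [[1, 5, 72], [8, 7], [9, 6]]
`print(b)` → prints [[1, 5, 72], [8, 7]]

Answer: [[1, 5, 72], [8, 7]]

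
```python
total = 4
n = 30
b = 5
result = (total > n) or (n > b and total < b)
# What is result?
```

Trace:
`total = 4` → total = 4
`n = 30` → n = 30
`b = 5` → b = 5
`result = (total > n) or (n > b and total < b)` → result = True
So result = True

Answer: True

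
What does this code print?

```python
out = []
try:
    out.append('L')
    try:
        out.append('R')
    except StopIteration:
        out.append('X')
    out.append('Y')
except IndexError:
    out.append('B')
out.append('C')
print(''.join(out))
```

Execution trace: 'L' (try body) → 'R' (inner try body, no exception) → 'Y' (try body, no exception) → 'C' (after the try/except). Output: LRYC

Answer: LRYC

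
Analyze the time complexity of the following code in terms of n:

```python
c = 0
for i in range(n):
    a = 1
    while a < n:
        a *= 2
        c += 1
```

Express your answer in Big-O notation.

Each loop level contributes: n × log n. Multiplying the contributions gives O(n log n).

Answer: O(n log n)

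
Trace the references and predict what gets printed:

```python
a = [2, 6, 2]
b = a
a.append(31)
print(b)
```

Key concept: basic list aliasing.
Step by step:
`a = [2, 6, 2]` → a = [2, 6, 2]
`b = a` → b = [2, 6, 2] (same object as a)
`a.append(31)` → a = [2, 6, 2, 31] (same object as b); b = [2, 6, 2, 31] (same object as a)
`print(b)` → prints [2, 6, 2, 31]

Answer: [2, 6, 2, 31]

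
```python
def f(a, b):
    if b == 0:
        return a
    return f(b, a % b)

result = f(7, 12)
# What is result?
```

f(7, 12) -> f(12, 7) -> f(7, 5) -> f(5, 2) -> f(2, 1) -> f(1, 0) -> 1

Answer: 1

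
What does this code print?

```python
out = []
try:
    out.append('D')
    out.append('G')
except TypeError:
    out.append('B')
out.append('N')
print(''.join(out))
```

Execution trace: 'D' (try body) → 'G' (try body, no exception) → 'N' (after the try/except). Output: DGN

Answer: DGN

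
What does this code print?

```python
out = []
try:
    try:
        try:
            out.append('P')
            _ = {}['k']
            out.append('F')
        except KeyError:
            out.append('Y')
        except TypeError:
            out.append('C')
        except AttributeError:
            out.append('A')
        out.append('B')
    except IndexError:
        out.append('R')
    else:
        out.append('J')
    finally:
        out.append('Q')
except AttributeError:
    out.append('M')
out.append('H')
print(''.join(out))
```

Execution trace: 'P' (inner try body) → 'Y' (inner except KeyError) → 'B' (try body, no exception) → 'J' (else) → 'Q' (finally) → 'H' (after the try/except). Output: PYBJQH

Answer: PYBJQH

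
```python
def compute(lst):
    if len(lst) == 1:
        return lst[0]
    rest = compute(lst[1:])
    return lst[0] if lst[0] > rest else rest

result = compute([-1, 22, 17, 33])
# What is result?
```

Recursive max over [-1, 22, 17, 33] = 33

Answer: 33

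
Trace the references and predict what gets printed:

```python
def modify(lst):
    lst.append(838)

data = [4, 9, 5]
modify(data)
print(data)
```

Key concept: function modifies passed list.
Step by step:
`data = [4, 9, 5]` → data = [4, 9, 5]
`modify(data)` → data = [4, 9, 5, 838]
`print(data)` → prints [4, 9, 5, 838]

Answer: [4, 9, 5, 838]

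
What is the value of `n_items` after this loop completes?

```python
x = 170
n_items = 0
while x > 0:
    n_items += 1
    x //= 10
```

Count digits by repeated division by 10
`n_items` takes the values: 0 → 1 → 2 → 3

Answer: 3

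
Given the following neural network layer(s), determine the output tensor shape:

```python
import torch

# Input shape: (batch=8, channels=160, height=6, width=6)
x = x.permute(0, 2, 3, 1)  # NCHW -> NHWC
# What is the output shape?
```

Input: (8, 160, 6, 6) -> Output: (8, 6, 6, 160)

Answer: (8, 6, 6, 160)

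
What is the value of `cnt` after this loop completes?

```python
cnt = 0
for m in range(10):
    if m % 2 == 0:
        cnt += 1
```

Count numbers divisible by 2 in range(10)
`cnt` takes the values: 0 → 1 → 2 → 3 → 4 → 5

Answer: 5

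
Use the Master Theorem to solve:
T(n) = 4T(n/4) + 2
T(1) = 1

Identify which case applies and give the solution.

a=4, b=4, f(n)=2. log_4(4) = 1. Since c=0 < 1, Case 1 applies: T(n) = Θ(n^log_b(a)) = O(n).

Answer: O(n) - Case 1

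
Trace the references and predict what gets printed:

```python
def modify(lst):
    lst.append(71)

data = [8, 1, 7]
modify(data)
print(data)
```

Key concept: function modifies passed list.
Step by step:
`data = [8, 1, 7]` → data = [8, 1, 7]
`modify(data)` → data = [8, 1, 7, 71]
`print(data)` → prints [8, 1, 7, 71]

Answer: [8, 1, 7, 71]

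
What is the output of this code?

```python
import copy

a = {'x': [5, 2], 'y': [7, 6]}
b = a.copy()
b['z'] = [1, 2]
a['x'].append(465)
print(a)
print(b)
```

Key concept: shallow copy of dict with mutable values.
Step by step:
`a = {'x': [5, 2], 'y': [7, 6]}` → a = {'x': [5, 2], 'y': [7, 6]}
`b = a.copy()` → b = {'x': [5, 2], 'y': [7, 6]}
`b['z'] = [1, 2]` → b = {'x': [5, 2], 'y': [7, 6], 'z': [1, 2]}
`a['x'].append(465)` → a = {'x': [5, 2, 465], 'y': [7, 6]}; b = {'x': [5, 2, 465], 'y': [7, 6], 'z': [1, 2]}
`print(a)` → prints {'x': [5, 2, 465], 'y': [7, 6]}
`print(b)` → prints {'x': [5, 2, 465], 'y': [7, 6], 'z': [1, 2]}

Answer:
{'x': [5, 2, 465], 'y': [7, 6]}
{'x': [5, 2, 465], 'y': [7, 6], 'z': [1, 2]}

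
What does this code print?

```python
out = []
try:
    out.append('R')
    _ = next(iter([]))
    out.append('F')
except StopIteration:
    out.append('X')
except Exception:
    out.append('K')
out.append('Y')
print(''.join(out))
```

Execution trace: 'R' (try body) → 'X' (except StopIteration) → 'Y' (after the try/except). Output: RXY

Answer: RXY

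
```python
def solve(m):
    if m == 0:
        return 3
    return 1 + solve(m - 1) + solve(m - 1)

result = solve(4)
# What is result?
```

solve(m) = 1 + 2·solve(m-1), solve(0)=3. Closed form: (3+1)·2^4 - 1 = 63.

Answer: 63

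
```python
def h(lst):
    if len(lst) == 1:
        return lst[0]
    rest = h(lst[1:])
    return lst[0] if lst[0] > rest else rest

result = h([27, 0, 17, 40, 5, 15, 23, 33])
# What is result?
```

Recursive max over [27, 0, 17, 40, 5, 15, 23, 33] = 40

Answer: 40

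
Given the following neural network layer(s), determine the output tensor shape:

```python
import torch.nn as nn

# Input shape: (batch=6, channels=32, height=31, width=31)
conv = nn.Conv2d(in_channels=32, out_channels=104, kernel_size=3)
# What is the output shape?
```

Input: (6, 32, 31, 31) -> Output: (6, 104, 29, 29)

Answer: (6, 104, 29, 29)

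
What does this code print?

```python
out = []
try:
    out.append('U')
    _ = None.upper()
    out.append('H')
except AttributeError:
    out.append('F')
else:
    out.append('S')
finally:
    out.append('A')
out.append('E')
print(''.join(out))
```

Execution trace: 'U' (try body) → 'F' (except AttributeError) → 'A' (finally) → 'E' (after the try/except). Output: UFAE

Answer: UFAE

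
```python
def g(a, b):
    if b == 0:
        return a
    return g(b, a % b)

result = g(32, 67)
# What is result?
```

g(32, 67) -> g(67, 32) -> g(32, 3) -> g(3, 2) -> g(2, 1) -> g(1, 0) -> 1

Answer: 1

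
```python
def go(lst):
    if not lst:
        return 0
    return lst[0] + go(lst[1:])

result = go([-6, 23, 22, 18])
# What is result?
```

(-6) + 23 + 22 + 18 + 0 = 57

Answer: 57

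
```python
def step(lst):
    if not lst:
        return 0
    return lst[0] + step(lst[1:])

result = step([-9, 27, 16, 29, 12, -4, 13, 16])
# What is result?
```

(-9) + 27 + 16 + 29 + 12 + (-4) + 13 + 16 + 0 = 100

Answer: 100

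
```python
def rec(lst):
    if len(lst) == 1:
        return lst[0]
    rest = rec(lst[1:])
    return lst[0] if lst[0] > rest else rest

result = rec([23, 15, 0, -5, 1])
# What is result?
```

Recursive max over [23, 15, 0, -5, 1] = 23

Answer: 23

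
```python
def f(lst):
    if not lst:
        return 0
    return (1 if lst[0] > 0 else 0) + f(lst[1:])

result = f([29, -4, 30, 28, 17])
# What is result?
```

Count of positive elements in [29, -4, 30, 28, 17] = 4

Answer: 4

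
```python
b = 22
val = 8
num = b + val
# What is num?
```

Trace:
`b = 22` → b = 22
`val = 8` → val = 8
`num = b + val` → num = 30
So num = 30

Answer: 30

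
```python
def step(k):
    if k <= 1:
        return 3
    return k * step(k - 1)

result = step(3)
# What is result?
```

step(3) = 3 * 2 * 3 = 18

Answer: 18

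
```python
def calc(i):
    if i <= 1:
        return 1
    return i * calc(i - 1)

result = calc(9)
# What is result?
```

calc(9) = 9 * 8 * 7 * 6 * 5 * 4 * 3 * 2 * 1 = 362880

Answer: 362880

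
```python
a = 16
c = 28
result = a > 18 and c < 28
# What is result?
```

Trace:
`a = 16` → a = 16
`c = 28` → c = 28
`result = a > 18 and c < 28` → result = False
So result = False

Answer: False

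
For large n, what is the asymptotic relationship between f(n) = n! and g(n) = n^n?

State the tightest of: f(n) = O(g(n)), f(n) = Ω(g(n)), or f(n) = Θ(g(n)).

n! vs n^n: f(n) = O(g(n)) but not Ω(g(n)) — n^n grows strictly faster than n!.

Answer: f(n) = O(g(n)) but not Ω(g(n)) — n^n grows strictly faster than n!.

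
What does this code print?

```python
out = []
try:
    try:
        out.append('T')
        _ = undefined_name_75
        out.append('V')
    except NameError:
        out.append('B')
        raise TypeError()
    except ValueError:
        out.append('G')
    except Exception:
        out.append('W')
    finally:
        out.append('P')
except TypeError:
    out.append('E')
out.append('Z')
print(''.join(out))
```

Execution trace: 'T' (inner try body) → 'B' (inner except NameError) → 'P' (inner finally) → 'E' (outer except TypeError) → 'Z' (after the try/except). Output: TBPEZ

Answer: TBPEZ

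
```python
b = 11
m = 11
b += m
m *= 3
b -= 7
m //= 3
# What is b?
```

Trace:
`b = 11` → b = 11
`m = 11` → m = 11
`b += m` → b = 22
`m *= 3` → m = 33
`b -= 7` → b = 15
`m //= 3` → m = 11
So b = 15

Answer: 15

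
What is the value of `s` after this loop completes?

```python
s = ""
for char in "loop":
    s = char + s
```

Reverse 'loop'
`s` takes the values: "" → "l" → "ol" → "ool" → "pool"

Answer: "pool"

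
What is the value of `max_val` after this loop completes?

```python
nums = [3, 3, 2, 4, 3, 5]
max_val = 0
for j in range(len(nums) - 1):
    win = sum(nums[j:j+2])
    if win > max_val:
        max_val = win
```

Max sum of 2-element window in [3, 3, 2, 4, 3, 5]
`max_val` takes the values: 0 → 6 → 7 → 8

Answer: 8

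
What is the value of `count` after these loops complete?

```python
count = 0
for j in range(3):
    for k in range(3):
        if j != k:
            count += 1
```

3² - 3 (exclude diagonal)
`count` takes the values: 0 → 1 → 2 → 3 → 4 → 5 → 6

Answer: 6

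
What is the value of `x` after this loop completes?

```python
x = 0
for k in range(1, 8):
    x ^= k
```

XOR of 1 to 7
`x` takes the values: 0 → 1 → 3 → 0 → 4 → 1 → 7 → 0

Answer: 0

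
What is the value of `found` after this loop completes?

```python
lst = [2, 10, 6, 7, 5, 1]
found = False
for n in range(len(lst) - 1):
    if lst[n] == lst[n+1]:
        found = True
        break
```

Check consecutive duplicates in [2, 10, 6, 7, 5, 1]
`found` takes the values: False

Answer: False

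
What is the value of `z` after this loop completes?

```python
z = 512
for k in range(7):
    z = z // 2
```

Halve 7 times: 512 // 2^7 = 4
`z` takes the values: 512 → 256 → 128 → 64 → 32 → 16 → 8 → 4

Answer: 4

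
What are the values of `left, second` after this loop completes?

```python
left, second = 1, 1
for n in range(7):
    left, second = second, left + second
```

Fibonacci: after 7 iterations
`left, second` takes the values: (1, 1) → (1, 2) → (2, 3) → (3, 5) → (5, 8) → (8, 13) → (13, 21) → (21, 34)

Answer: 21, 34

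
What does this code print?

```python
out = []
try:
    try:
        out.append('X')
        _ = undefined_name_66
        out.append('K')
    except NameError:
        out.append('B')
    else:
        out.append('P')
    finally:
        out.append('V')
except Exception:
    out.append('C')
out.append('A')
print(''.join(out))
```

Execution trace: 'X' (inner try body) → 'B' (inner except NameError) → 'V' (inner finally) → 'A' (after the try/except). Output: XBVA

Answer: XBVA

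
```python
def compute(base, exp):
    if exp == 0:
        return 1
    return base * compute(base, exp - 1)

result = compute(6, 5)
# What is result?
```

compute(6, 5) = 6 * 6 * 6 * 6 * 6 = 7776

Answer: 7776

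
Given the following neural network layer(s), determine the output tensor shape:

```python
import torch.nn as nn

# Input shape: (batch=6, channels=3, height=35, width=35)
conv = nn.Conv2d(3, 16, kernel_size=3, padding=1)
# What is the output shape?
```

Input: (6, 3, 35, 35) -> Output: (6, 16, 35, 35)

Answer: (6, 16, 35, 35)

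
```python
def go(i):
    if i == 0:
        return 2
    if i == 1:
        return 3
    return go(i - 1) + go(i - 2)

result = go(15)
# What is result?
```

Build up from base cases: go(0)=2, go(1)=3, go(2)=5, go(3)=8, go(4)=13, go(5)=21, go(6)=34, ..., go(15)=2584

Answer: 2584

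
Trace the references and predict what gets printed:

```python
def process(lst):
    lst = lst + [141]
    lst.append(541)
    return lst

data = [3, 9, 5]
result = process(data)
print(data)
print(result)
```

Key concept: rebinding parameter vs mutation.
Step by step:
`data = [3, 9, 5]` → data = [3, 9, 5]
`result = process(data)` → result = [3, 9, 5, 141, 541]
`print(data)` → prints [3, 9, 5]
`print(result)` → prints [3, 9, 5, 141, 541]

Answer:
[3, 9, 5]
[3, 9, 5, 141, 541]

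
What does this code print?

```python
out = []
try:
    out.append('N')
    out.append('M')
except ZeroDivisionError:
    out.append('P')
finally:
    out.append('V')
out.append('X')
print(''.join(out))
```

Execution trace: 'N' (try body) → 'M' (try body, no exception) → 'V' (finally) → 'X' (after the try/except). Output: NMVX

Answer: NMVX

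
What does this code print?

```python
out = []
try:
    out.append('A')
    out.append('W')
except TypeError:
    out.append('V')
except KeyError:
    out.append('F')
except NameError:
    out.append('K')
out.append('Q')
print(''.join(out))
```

Execution trace: 'A' (try body) → 'W' (try body, no exception) → 'Q' (after the try/except). Output: AWQ

Answer: AWQ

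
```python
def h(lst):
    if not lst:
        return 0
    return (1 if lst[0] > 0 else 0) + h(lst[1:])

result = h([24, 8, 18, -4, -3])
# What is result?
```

Count of positive elements in [24, 8, 18, -4, -3] = 3

Answer: 3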